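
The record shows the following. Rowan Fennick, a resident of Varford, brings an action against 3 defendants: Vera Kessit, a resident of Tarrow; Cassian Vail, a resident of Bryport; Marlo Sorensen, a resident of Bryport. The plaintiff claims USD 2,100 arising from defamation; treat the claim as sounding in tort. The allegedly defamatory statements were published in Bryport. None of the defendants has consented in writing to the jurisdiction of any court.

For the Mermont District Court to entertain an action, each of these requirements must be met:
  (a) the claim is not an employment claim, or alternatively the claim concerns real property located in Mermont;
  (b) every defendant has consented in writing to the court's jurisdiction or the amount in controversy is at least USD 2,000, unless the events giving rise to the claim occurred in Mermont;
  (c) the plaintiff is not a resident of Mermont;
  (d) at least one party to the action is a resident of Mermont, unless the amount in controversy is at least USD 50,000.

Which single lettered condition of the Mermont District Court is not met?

The Mermont District Court:
  (a) The claim is a tort claim, not an employment claim, so one alternative holds. Met.
  (b) The amount in controversy is $2,100, which meets the USD 2,000 floor, which satisfies one of the alternatives. Satisfied.
  (c) The plaintiff resides in Varford, which is not Mermont. Met.
  (d) No party resides in Mermont. The proviso offers no rescue either, since the amount in controversy is $2,100, below the USD 50,000 floor. Condition not met.
Only condition (d) fails.

(d)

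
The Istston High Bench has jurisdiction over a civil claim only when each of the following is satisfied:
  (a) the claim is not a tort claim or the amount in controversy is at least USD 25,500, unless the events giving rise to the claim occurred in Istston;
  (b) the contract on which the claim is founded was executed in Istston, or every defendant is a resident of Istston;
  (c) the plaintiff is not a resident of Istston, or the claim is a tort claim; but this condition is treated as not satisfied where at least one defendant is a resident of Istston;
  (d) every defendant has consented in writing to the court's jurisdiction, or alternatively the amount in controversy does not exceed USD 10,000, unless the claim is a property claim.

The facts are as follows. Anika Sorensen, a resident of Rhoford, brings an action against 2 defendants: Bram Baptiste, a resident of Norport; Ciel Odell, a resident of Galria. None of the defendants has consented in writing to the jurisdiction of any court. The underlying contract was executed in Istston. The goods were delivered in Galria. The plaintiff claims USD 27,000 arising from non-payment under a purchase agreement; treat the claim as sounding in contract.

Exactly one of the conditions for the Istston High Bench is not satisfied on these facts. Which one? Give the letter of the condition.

The Istston High Bench:
  (a) The claim is a contract claim, not a tort claim, so one alternative holds. Condition met.
  (b) The contract was executed in Istston, so this disjunct is met. Condition met.
  (c) The plaintiff resides in Rhoford, which is not Istston, so one alternative holds. The exception is not triggered, since no defendant resides in Istston (they reside in Norport, Galria). Condition met.
  (d) No such written consent has been filed; the amount in controversy is $27,000, above the USD 10,000 ceiling — none of the alternatives is met. Nor does the 'unless' clause help: the claim is a contract claim, not a property claim. Not met.
Only condition (d) fails.

(d)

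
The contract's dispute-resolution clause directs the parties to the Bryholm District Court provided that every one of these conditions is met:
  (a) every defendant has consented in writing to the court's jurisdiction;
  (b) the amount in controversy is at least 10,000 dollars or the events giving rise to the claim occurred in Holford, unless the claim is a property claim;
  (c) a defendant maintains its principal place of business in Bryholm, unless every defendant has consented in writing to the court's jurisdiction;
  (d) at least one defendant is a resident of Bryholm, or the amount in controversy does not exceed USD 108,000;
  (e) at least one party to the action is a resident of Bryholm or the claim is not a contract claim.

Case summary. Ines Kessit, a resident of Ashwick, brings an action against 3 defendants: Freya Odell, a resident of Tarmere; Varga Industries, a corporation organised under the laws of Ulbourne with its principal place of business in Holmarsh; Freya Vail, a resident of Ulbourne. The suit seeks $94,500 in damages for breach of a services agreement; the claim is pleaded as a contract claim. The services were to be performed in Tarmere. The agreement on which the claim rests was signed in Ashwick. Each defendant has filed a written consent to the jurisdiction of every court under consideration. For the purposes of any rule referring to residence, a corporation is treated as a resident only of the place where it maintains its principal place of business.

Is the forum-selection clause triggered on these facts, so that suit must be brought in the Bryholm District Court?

The Bryholm District Court:
  (a) Every defendant has filed written consent. Satisfied.
  (b) The amount in controversy is 94,500 dollars, which meets the $10,000 floor, so one alternative holds. Condition met.
  (c) The corporate defendant(s) have their principal place of business in Holmarsh, not Bryholm. However, every defendant has filed written consent, so the 'unless' proviso supplies this condition. Satisfied.
  (d) The amount in controversy is USD 94,500, within the 108,000 dollars ceiling, which satisfies one of the alternatives. Condition met.
  (e) No party resides in Bryholm; the claim is a contract claim — every alternative fails. Condition not met.
  → Forum clause is not triggered.

No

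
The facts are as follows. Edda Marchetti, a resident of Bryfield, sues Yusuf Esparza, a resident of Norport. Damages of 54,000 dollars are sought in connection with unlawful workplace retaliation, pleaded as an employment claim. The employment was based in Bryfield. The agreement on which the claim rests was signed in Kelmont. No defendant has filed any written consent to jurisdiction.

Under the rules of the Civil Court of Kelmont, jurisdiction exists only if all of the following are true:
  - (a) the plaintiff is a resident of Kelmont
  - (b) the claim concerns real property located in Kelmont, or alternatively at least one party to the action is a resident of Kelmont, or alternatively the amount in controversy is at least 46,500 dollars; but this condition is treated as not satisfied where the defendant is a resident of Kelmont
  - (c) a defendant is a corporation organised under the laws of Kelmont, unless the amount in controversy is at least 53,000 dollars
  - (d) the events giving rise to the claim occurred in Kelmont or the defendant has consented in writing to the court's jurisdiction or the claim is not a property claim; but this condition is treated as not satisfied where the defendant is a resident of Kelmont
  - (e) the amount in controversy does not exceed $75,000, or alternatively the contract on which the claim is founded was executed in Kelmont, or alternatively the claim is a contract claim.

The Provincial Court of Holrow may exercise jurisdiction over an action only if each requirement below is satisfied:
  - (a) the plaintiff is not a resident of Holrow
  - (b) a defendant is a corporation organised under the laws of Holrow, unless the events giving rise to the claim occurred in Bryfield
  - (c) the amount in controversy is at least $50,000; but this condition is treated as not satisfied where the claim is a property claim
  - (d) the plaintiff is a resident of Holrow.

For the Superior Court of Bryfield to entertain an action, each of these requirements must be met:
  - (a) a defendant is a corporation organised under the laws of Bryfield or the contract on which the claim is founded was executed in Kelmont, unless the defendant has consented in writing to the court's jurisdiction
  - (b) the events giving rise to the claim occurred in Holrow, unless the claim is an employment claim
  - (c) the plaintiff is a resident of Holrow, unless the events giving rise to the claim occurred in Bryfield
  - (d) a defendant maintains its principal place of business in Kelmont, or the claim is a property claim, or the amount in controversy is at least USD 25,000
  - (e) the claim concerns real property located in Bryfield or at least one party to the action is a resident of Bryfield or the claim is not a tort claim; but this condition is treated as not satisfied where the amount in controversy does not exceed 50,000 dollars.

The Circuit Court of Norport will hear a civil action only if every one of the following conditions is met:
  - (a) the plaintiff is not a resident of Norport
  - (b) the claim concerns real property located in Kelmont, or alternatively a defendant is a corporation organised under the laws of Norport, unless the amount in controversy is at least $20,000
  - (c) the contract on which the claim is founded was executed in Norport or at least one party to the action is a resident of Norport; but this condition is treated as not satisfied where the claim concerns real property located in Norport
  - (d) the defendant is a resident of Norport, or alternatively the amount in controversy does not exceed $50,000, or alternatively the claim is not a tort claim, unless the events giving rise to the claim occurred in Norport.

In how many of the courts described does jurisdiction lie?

The Civil Court of Kelmont:
  (a) The plaintiff resides in Bryfield, not Kelmont. Condition not met.
  (b) The amount in controversy is 54,000 dollars, which meets the 46,500 dollars floor, so one alternative holds. And the carve-out is inapplicable — the defendant resides in Norport, not Kelmont. Satisfied.
  (c) No defendant is a corporation. The proviso rescues it, though: the amount in controversy is 54,000 dollars, which meets the $53,000 floor. Condition met.
  (d) The claim is an employment claim, not a property claim — that alternative is enough. The exception is not triggered, since the defendant resides in Norport, not Kelmont. Condition met.
  (e) The amount in controversy is USD 54,000, within the USD 75,000 ceiling, so one alternative holds. Met.
  → At least one condition fails; no jurisdiction.
The Provincial Court of Holrow:
  (a) The plaintiff resides in Bryfield, which is not Holrow. Satisfied.
  (b) No defendant is a corporation. However, the operative events occurred in Bryfield, so the 'unless' proviso supplies this condition. Met.
  (c) The amount in controversy is USD 54,000, which meets the $50,000 floor. The carve-out does not apply: the claim is an employment claim, not a property claim. Met.
  (d) The plaintiff resides in Bryfield, not Holrow. Condition not met.
  → At least one condition fails; no jurisdiction.
The Superior Court of Bryfield:
  (a) The contract was executed in Kelmont — that alternative is enough. Met.
  (b) The operative events occurred in Bryfield, not Holrow. The proviso rescues it, though: the claim is an employment claim. Condition met.
  (c) The plaintiff resides in Bryfield, not Holrow. The proviso rescues it, though: the operative events occurred in Bryfield. Satisfied.
  (d) The amount in controversy is 54,000 dollars, which meets the USD 25,000 floor, which satisfies one of the alternatives. Satisfied.
  (e) Edda Marchetti resides in Bryfield — that alternative is enough. The exception is not triggered, since the amount in controversy is USD 54,000, above the $50,000 ceiling. Met.
  → All conditions met; jurisdiction exists.
The Circuit Court of Norport:
  (a) The plaintiff resides in Bryfield, which is not Norport. Met.
  (b) The claim does not concern real property; no defendant is a corporation — none of the alternatives is met. However, the amount in controversy is 54,000 dollars, which meets the 20,000 dollars floor, so the 'unless' proviso supplies this condition. Satisfied.
  (c) Yusuf Esparza resides in Norport, so this disjunct is met. The exception is not triggered, since the claim does not concern real property. Condition met.
  (d) The defendant resides in Norport, so one alternative holds. Condition met.
  → Every requirement is satisfied — jurisdiction.
Courts with jurisdiction: the Superior Court of Bryfield, the Circuit Court of Norport — 2 in total.

2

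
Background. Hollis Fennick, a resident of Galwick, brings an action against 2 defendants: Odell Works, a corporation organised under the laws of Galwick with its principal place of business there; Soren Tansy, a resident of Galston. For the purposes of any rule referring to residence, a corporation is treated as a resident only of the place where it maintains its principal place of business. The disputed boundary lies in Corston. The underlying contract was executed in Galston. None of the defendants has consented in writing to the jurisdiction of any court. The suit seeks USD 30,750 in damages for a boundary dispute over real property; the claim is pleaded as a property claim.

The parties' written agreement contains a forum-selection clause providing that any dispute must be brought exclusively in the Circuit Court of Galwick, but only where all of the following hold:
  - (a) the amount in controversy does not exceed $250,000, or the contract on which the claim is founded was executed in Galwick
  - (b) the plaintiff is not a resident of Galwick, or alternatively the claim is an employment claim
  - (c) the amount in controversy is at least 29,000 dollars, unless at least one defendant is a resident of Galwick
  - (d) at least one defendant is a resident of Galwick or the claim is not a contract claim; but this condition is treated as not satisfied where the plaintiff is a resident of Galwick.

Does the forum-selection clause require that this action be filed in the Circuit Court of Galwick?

The Circuit Court of Galwick:
  (a) The amount in controversy is $30,750, within the USD 250,000 ceiling — that alternative is enough. Satisfied.
  (b) The plaintiff resides in Galwick; the claim is a property claim, not an employment claim — every alternative fails. Condition not met.
  (c) The amount in controversy is 30,750 dollars, which meets the USD 29,000 floor. Satisfied.
  (d) Odell Works resides in Galwick, so this disjunct is met. However, the plaintiff resides in Galwick, which falls within the stated exception and so defeats the condition. Not met.
  → The clause does not apply.

No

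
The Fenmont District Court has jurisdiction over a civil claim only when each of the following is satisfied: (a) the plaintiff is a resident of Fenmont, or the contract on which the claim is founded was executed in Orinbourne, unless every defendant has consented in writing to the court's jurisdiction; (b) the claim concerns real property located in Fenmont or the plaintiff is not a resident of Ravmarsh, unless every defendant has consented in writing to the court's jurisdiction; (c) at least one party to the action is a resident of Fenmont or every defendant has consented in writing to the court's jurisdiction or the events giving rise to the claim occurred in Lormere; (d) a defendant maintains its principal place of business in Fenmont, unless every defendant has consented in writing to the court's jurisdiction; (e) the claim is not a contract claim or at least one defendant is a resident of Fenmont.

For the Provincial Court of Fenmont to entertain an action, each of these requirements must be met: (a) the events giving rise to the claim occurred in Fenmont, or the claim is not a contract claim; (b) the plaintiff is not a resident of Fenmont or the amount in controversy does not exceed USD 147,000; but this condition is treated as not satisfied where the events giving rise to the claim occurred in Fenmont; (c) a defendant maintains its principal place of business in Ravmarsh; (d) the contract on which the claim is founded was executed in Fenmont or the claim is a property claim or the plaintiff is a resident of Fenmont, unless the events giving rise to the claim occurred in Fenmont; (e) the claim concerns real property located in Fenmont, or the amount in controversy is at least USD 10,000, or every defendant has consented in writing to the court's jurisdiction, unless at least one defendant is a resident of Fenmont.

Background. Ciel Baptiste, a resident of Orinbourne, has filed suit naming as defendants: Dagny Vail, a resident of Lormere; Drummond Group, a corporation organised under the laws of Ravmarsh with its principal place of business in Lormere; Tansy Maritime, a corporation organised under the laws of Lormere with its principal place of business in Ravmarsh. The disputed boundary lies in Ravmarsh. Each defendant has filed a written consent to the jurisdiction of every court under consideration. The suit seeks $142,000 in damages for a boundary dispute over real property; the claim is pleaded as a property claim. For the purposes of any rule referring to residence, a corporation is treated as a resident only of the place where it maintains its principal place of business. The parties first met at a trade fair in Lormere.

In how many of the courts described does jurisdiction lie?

2

The Fenmont District Court:
  (a) The plaintiff resides in Orinbourne, not Fenmont; no contract (and hence no place of execution) is alleged — none of the alternatives is met. The proviso rescues it, though: every defendant has filed written consent. Met.
  (b) The plaintiff resides in Orinbourne, which is not Ravmarsh — that alternative is enough. Satisfied.
  (c) Every defendant has filed written consent, so one alternative holds. Condition met.
  (d) The corporate defendant(s) have their principal place of business in Lormere, Ravmarsh, not Fenmont. But every defendant has filed written consent, and the 'unless' clause therefore excuses the requirement. Satisfied.
  (e) The claim is a property claim, not a contract claim — that alternative is enough. Condition met.
  → All conditions met; jurisdiction exists.
The Provincial Court of Fenmont:
  (a) The claim is a property claim, not a contract claim, which satisfies one of the alternatives. Satisfied.
  (b) The plaintiff resides in Orinbourne, which is not Fenmont — that alternative is enough. The carve-out does not apply: the operative events occurred in Ravmarsh, not Fenmont. Met.
  (c) Tansy Maritime has its principal place of business in Ravmarsh. Satisfied.
  (d) The claim is a property claim, which satisfies one of the alternatives. Satisfied.
  (e) The amount in controversy is $142,000, which meets the USD 10,000 floor — that alternative is enough. Met.
  → Jurisdiction lies.
Courts with jurisdiction: the Fenmont District Court, the Provincial Court of Fenmont — 2 in total.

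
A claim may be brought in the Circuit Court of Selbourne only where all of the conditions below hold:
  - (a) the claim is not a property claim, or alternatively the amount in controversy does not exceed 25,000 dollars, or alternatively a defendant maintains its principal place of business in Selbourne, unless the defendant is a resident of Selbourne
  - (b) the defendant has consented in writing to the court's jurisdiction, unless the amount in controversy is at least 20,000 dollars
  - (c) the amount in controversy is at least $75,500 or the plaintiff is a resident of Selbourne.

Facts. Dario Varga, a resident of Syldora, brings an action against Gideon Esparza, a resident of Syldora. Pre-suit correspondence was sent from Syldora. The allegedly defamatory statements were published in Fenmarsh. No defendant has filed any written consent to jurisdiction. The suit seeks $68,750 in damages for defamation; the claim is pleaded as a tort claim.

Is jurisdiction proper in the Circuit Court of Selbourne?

No

The Circuit Court of Selbourne:
  (a) The claim is a tort claim, not a property claim, which satisfies one of the alternatives. Satisfied.
  (b) No such written consent has been filed. However, the amount in controversy is $68,750, which meets the USD 20,000 floor, so the 'unless' proviso supplies this condition. Met.
  (c) The amount in controversy is $68,750, below the USD 75,500 floor; the plaintiff resides in Syldora, not Selbourne — every alternative fails. Condition not met.
  → The court lacks jurisdiction.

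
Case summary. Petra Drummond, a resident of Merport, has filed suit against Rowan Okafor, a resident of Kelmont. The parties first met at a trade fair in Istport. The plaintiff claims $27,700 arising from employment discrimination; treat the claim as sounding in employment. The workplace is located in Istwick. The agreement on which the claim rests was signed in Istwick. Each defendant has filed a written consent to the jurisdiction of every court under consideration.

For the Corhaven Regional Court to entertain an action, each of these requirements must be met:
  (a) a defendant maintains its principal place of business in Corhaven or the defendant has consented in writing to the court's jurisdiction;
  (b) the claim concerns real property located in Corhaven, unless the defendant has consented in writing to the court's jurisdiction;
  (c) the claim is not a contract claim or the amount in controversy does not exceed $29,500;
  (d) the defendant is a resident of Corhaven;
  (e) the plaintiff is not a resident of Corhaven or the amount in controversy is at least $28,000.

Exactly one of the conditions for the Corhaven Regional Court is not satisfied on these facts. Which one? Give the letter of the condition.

(d)

The Corhaven Regional Court:
  (a) Every defendant has filed written consent, so this disjunct is met. Satisfied.
  (b) The claim does not concern real property. But every defendant has filed written consent, and the 'unless' clause therefore excuses the requirement. Met.
  (c) The claim is an employment claim, not a contract claim, which satisfies one of the alternatives. Satisfied.
  (d) The defendant resides in Kelmont, not Corhaven. Not satisfied.
  (e) The plaintiff resides in Merport, which is not Corhaven — that alternative is enough. Met.
Only condition (d) fails.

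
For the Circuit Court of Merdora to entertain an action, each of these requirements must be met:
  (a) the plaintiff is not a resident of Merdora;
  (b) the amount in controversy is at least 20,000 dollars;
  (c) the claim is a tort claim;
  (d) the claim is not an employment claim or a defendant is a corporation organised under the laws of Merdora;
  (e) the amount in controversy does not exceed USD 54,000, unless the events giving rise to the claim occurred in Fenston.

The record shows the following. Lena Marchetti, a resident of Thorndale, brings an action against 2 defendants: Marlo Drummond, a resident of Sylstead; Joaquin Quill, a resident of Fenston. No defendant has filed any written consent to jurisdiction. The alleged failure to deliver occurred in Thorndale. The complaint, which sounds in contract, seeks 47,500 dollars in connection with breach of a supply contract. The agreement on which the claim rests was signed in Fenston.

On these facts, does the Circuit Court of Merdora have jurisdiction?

The Circuit Court of Merdora:
  (a) The plaintiff resides in Thorndale, which is not Merdora. Condition met.
  (b) The amount in controversy is USD 47,500, which meets the $20,000 floor. Met.
  (c) The claim is a contract claim, not a tort claim. Condition not met.
  (d) The claim is a contract claim, not an employment claim, so this disjunct is met. Condition met.
  (e) The amount in controversy is USD 47,500, within the 54,000 dollars ceiling. Condition met.
  → The court lacks jurisdiction.

No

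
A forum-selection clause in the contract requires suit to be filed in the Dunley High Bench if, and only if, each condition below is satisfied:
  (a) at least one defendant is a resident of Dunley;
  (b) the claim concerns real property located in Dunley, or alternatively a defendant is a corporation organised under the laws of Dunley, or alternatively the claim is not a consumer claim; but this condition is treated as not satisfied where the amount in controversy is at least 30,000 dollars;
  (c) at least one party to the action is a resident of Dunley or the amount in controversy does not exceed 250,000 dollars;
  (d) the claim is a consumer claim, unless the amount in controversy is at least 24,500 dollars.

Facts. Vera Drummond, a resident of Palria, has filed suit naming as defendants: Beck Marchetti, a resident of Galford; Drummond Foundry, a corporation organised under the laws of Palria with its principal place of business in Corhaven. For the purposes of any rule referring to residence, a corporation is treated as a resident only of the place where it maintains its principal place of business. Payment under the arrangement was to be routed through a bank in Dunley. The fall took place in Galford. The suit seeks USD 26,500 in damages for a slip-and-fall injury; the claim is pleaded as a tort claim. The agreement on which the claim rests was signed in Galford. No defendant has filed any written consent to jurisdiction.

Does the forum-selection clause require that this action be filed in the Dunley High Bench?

No

The Dunley High Bench:
  (a) No defendant resides in Dunley (they reside in Galford, Corhaven). Not met.
  (b) The claim is a tort claim, not a consumer claim — that alternative is enough. The carve-out does not apply: the amount in controversy is USD 26,500, below the $30,000 floor. Satisfied.
  (c) The amount in controversy is $26,500, within the 250,000 dollars ceiling, so this disjunct is met. Met.
  (d) The claim is a tort claim, not a consumer claim. However, the amount in controversy is 26,500 dollars, which meets the $24,500 floor, so the 'unless' proviso supplies this condition. Condition met.
  → Forum clause is not triggered.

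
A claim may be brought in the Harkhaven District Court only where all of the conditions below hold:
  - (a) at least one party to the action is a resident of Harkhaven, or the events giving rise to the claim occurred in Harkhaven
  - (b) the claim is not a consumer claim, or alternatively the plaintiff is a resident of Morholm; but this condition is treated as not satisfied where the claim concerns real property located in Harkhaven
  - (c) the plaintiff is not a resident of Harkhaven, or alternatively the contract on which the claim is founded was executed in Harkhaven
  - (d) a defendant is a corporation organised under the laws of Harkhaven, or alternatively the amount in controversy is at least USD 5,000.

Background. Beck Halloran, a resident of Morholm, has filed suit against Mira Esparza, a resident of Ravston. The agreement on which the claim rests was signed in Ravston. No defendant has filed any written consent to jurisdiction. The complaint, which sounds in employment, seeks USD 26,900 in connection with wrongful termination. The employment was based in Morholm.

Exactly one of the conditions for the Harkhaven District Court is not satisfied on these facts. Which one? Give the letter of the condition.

(a)

The Harkhaven District Court:
  (a) No party resides in Harkhaven; the operative events occurred in Morholm, not Harkhaven — none of the alternatives is met. Not satisfied.
  (b) The claim is an employment claim, not a consumer claim — that alternative is enough. The carve-out does not apply: the claim does not concern real property. Condition met.
  (c) The plaintiff resides in Morholm, which is not Harkhaven, so one alternative holds. Condition met.
  (d) The amount in controversy is $26,900, which meets the $5,000 floor, which satisfies one of the alternatives. Met.
Only condition (a) fails.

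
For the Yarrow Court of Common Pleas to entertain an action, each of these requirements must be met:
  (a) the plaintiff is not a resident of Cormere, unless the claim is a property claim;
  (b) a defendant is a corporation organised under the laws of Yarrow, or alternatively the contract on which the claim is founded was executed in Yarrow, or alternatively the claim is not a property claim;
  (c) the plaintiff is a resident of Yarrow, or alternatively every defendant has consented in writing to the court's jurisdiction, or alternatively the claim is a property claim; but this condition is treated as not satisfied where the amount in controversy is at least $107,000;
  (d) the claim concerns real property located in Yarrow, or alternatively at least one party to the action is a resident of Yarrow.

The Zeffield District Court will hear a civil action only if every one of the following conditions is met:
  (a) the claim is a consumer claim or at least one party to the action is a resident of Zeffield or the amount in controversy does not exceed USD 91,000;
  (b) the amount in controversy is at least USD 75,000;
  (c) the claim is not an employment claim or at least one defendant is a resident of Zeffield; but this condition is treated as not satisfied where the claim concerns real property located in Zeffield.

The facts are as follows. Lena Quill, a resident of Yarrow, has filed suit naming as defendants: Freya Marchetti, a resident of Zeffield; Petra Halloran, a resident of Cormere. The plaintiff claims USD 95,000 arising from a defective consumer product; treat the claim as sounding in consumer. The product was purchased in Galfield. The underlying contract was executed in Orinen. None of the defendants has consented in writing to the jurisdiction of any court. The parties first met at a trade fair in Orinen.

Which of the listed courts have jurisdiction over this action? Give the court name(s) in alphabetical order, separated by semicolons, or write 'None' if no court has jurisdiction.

the Yarrow Court of Common Pleas; the Zeffield District Court

The Yarrow Court of Common Pleas:
  (a) The plaintiff resides in Yarrow, which is not Cormere. Satisfied.
  (b) The claim is a consumer claim, not a property claim, so this disjunct is met. Satisfied.
  (c) The plaintiff resides in Yarrow, so this disjunct is met. And the carve-out is inapplicable — the amount in controversy is 95,000 dollars, below the $107,000 floor. Condition met.
  (d) Lena Quill resides in Yarrow, so one alternative holds. Satisfied.
  → The court has jurisdiction.
The Zeffield District Court:
  (a) The claim is a consumer claim, so this disjunct is met. Met.
  (b) The amount in controversy is $95,000, which meets the $75,000 floor. Met.
  (c) The claim is a consumer claim, not an employment claim, so one alternative holds. The carve-out does not apply: the claim does not concern real property. Met.
  → Every requirement is satisfied — jurisdiction.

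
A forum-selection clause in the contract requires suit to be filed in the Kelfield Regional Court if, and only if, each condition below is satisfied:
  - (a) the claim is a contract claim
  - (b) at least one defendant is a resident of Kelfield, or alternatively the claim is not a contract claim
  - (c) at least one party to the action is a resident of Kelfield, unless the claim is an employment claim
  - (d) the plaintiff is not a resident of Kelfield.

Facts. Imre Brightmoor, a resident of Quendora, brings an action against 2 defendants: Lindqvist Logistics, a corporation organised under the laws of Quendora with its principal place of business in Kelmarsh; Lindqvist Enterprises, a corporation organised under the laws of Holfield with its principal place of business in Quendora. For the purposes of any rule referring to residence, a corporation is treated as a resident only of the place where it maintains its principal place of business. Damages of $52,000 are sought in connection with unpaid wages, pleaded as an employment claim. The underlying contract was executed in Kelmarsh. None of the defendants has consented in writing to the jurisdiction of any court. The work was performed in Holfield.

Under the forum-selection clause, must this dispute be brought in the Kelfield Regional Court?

The Kelfield Regional Court:
  (a) The claim is an employment claim, not a contract claim. Condition not met.
  (b) The claim is an employment claim, not a contract claim, which satisfies one of the alternatives. Met.
  (c) No party resides in Kelfield. However, the claim is an employment claim, so the 'unless' proviso supplies this condition. Condition met.
  (d) The plaintiff resides in Quendora, which is not Kelfield. Satisfied.
  → Forum clause is not triggered.

No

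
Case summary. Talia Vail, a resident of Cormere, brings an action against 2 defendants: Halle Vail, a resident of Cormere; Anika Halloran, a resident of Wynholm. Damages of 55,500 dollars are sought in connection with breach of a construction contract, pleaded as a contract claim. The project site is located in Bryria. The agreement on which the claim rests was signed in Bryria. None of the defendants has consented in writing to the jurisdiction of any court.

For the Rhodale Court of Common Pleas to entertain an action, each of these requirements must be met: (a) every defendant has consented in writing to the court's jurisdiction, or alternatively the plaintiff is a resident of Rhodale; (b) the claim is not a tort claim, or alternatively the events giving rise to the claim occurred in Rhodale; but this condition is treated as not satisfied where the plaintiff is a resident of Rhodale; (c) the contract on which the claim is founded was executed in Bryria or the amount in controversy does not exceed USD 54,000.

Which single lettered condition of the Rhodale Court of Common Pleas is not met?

(a)

The Rhodale Court of Common Pleas:
  (a) No such written consent has been filed; the plaintiff resides in Cormere, not Rhodale — no alternative holds. Fails.
  (b) The claim is a contract claim, not a tort claim, so this disjunct is met. The carve-out does not apply: the plaintiff resides in Cormere, not Rhodale. Met.
  (c) The contract was executed in Bryria — that alternative is enough. Condition met.
Only condition (a) fails.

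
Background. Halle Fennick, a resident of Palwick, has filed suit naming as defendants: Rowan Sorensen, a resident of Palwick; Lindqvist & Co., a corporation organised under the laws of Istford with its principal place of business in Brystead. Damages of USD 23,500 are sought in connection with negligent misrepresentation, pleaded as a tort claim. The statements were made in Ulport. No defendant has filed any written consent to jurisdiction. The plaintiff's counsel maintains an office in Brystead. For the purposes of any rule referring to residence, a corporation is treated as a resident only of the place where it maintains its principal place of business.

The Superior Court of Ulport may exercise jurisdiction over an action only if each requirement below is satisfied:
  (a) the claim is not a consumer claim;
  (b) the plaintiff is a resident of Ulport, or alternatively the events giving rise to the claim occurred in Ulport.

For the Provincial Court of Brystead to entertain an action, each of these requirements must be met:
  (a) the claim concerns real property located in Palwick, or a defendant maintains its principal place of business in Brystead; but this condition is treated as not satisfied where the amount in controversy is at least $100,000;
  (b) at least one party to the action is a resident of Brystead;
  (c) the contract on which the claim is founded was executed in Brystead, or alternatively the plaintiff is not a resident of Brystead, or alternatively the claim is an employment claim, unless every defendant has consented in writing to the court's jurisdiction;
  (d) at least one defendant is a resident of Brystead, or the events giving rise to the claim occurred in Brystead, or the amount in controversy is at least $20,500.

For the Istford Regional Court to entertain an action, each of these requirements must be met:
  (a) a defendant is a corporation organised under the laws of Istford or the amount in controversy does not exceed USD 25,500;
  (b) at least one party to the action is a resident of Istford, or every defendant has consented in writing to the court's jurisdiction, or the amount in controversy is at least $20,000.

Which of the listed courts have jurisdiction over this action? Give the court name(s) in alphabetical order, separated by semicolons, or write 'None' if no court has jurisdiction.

The Superior Court of Ulport:
  (a) The claim is a tort claim, not a consumer claim. Met.
  (b) The operative events occurred in Ulport — that alternative is enough. Met.
  → Every requirement is satisfied — jurisdiction.
The Provincial Court of Brystead:
  (a) Lindqvist & Co. has its principal place of business in Brystead, so this disjunct is met. The carve-out does not apply: the amount in controversy is 23,500 dollars, below the 100,000 dollars floor. Satisfied.
  (b) Lindqvist & Co. resides in Brystead. Condition met.
  (c) The plaintiff resides in Palwick, which is not Brystead, so one alternative holds. Met.
  (d) Lindqvist & Co. resides in Brystead, which satisfies one of the alternatives. Met.
  → Jurisdiction lies.
The Istford Regional Court:
  (a) Lindqvist & Co. is organised under the laws of Istford, so this disjunct is met. Met.
  (b) The amount in controversy is 23,500 dollars, which meets the USD 20,000 floor, so this disjunct is met. Met.
  → All conditions met; jurisdiction exists.

the Istford Regional Court; the Provincial Court of Brystead; the Superior Court of Ulport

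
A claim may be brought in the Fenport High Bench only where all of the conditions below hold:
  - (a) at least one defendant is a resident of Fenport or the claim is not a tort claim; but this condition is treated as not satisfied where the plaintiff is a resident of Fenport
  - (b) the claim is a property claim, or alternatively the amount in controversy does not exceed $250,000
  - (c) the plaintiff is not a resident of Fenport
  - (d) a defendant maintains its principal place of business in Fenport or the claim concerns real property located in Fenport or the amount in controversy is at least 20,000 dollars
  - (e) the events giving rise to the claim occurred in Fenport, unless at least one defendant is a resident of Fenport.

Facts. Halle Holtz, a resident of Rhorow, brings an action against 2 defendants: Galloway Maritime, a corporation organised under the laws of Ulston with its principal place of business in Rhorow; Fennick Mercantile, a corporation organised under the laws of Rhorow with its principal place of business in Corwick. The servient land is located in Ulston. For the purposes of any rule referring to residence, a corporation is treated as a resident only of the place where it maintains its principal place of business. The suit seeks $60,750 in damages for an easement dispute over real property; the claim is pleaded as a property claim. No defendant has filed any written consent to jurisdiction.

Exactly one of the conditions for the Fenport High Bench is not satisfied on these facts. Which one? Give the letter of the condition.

The Fenport High Bench:
  (a) The claim is a property claim, not a tort claim, which satisfies one of the alternatives. And the carve-out is inapplicable — the plaintiff resides in Rhorow, not Fenport. Met.
  (b) The claim is a property claim, so one alternative holds. Condition met.
  (c) The plaintiff resides in Rhorow, which is not Fenport. Met.
  (d) The amount in controversy is 60,750 dollars, which meets the $20,000 floor — that alternative is enough. Condition met.
  (e) The operative events occurred in Ulston, not Fenport. The proviso offers no rescue either, since no defendant resides in Fenport (they reside in Rhorow, Corwick). Not satisfied.
Only condition (e) fails.

(e)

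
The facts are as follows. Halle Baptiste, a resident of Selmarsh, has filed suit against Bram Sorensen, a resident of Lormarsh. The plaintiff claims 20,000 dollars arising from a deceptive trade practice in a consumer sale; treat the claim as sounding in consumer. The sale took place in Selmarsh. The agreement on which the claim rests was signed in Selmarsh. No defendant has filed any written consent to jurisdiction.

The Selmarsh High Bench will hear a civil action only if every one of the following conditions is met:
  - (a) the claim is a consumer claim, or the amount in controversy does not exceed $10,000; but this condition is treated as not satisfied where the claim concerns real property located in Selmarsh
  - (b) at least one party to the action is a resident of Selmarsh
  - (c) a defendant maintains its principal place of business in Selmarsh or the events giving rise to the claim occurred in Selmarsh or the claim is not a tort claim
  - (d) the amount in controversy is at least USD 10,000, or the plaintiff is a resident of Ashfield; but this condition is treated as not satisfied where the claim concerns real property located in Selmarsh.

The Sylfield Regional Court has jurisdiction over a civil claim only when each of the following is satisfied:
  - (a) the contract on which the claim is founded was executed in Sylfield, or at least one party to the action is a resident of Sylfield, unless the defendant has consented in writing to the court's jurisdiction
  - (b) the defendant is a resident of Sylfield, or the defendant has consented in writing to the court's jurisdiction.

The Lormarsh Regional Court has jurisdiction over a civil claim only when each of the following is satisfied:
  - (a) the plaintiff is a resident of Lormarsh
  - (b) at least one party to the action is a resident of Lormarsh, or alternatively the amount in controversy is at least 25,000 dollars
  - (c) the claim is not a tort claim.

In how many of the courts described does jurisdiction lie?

1

The Selmarsh High Bench:
  (a) The claim is a consumer claim — that alternative is enough. And the carve-out is inapplicable — the claim does not concern real property. Satisfied.
  (b) Halle Baptiste resides in Selmarsh. Met.
  (c) The operative events occurred in Selmarsh, so one alternative holds. Condition met.
  (d) The amount in controversy is 20,000 dollars, which meets the $10,000 floor — that alternative is enough. The exception is not triggered, since the claim does not concern real property. Condition met.
  → Every requirement is satisfied — jurisdiction.
The Sylfield Regional Court:
  (a) The contract was executed in Selmarsh, not Sylfield; no party resides in Sylfield — none of the alternatives is met. The proviso offers no rescue either, since no such written consent has been filed. Condition not met.
  (b) The defendant resides in Lormarsh, not Sylfield; no such written consent has been filed — no alternative holds. Condition not met.
  → Not every requirement is met — no jurisdiction.
The Lormarsh Regional Court:
  (a) The plaintiff resides in Selmarsh, not Lormarsh. Fails.
  (b) Bram Sorensen resides in Lormarsh — that alternative is enough. Condition met.
  (c) The claim is a consumer claim, not a tort claim. Met.
  → At least one condition fails; no jurisdiction.
Courts with jurisdiction: the Selmarsh High Bench — 1 in total.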